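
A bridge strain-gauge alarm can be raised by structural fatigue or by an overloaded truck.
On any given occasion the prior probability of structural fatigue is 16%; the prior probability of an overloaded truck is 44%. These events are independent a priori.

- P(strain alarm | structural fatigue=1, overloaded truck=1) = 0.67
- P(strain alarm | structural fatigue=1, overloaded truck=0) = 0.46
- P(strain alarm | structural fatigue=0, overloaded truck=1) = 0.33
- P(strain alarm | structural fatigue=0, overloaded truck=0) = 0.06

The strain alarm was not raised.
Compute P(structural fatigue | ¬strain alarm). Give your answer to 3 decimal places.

P(structural fatigue | ¬strain alarm) ≈ 0.094

By total probability over the 4 (structural fatigue, overloaded truck) configurations:
  P(¬strain alarm) = 0.94×0.84×0.56 + 0.67×0.84×0.44 + 0.54×0.16×0.56 + 0.33×0.16×0.44
        = 0.442176 + 0.247632 + 0.048384 + 0.023232 = 0.761424
Keeping only the structural fatigue-present terms gives 0.071616, so
  P(structural fatigue | ¬strain alarm) = 0.071616 / 0.761424 ≈ 0.094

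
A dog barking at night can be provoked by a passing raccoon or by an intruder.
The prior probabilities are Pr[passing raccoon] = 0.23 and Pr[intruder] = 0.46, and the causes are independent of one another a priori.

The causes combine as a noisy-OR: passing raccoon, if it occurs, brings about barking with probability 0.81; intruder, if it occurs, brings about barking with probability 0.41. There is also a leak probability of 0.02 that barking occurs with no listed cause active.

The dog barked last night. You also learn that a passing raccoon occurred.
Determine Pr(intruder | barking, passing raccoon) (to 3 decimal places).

Under noisy-OR, P(barking | causes) = 1 − (1−0.02)·∏(1−qᵢ) over the active causes.
Weight on intruder=true, given the evidence: 0.890142*0.46 = 0.409465
The normalizing constant is 0.8138*0.54 + 0.890142*0.46 = 0.848917
Posterior = 0.409465 / 0.848917 ≈ 0.482

Pr(intruder | barking, passing raccoon) ≈ 0.482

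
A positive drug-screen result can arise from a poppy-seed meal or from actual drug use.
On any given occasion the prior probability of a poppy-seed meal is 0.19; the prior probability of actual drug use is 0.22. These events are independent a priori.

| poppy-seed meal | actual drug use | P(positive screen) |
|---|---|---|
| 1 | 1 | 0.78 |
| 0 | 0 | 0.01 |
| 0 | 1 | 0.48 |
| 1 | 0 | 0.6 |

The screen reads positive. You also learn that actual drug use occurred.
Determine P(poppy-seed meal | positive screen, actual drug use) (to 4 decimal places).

Sum P(positive screen|·) weighted by the priors over both values of poppy-seed meal:
  P(positive screen | actual drug use) = 0.48·0.81 + 0.78·0.19
        = 0.388800 + 0.148200 = 0.537000
The terms with poppy-seed meal present sum to 0.148200, so
  P(poppy-seed meal | positive screen, actual drug use) = 0.148200 / 0.537000 ≈ 0.2760

P(poppy-seed meal | positive screen, actual drug use) ≈ 0.2760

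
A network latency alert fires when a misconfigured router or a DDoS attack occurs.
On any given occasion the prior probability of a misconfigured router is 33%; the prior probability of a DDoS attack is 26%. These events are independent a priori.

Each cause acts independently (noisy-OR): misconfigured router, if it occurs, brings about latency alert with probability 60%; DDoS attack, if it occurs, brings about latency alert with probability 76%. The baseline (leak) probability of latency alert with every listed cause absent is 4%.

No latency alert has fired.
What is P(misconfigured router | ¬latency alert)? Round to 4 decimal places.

Under noisy-OR, P(latency alert | causes) = 1 − (1−0.04)·∏(1−qᵢ) over the active causes.
P(¬latency alert) = 0.96×0.67×0.74 + 0.2304×0.67×0.26 + 0.384×0.33×0.74 + 0.09216×0.33×0.26 = 0.475968 + 0.040136 + 0.093773 + 0.007907 = 0.617784
Of this, 0.101680 comes from 0.093773 + 0.007907 (the misconfigured router=true cases).
Hence the posterior is 0.101680/0.617784 ≈ 0.1646.

P(misconfigured router | ¬latency alert) ≈ 0.1646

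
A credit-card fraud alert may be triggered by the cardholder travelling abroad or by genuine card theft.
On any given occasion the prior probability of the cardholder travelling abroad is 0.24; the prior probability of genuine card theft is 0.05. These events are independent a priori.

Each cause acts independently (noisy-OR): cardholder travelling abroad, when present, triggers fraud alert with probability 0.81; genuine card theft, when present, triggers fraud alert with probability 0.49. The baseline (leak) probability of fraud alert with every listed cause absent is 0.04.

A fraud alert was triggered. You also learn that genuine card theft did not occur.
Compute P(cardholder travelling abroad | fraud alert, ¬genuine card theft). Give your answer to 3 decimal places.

Under noisy-OR, P(fraud alert | causes) = 1 − (1−0.04)·∏(1−qᵢ) over the active causes.
Sum P(fraud alert|·) weighted by the priors over both values of cardholder travelling abroad:
  P(fraud alert | ¬genuine card theft) = 0.04·0.76 + 0.8176·0.24
        = 0.030400 + 0.196224 = 0.226624
Keeping only the cardholder travelling abroad-present terms gives 0.196224, so
  P(cardholder travelling abroad | fraud alert, ¬genuine card theft) = 0.196224 / 0.226624 ≈ 0.866

P(cardholder travelling abroad | fraud alert, ¬genuine card theft) ≈ 0.866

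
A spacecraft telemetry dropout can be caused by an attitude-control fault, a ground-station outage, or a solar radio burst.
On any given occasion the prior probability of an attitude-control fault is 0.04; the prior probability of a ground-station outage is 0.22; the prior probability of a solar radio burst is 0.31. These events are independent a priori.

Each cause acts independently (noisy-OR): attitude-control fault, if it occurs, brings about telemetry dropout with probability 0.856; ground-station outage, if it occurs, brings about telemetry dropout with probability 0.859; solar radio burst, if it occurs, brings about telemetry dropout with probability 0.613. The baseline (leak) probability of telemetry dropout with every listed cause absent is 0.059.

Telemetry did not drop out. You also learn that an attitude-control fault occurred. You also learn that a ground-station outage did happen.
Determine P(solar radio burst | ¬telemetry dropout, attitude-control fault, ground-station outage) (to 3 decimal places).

Under noisy-OR, P(telemetry dropout | causes) = 1 − (1−0.059)·∏(1−qᵢ) over the active causes.
For the numerator, keep only solar radio burst=true terms: 0.007394×0.31 = 0.002292
The normalizing constant is 0.019106×0.69 + 0.007394×0.31 = 0.015475
Posterior = 0.002292 / 0.015475 ≈ 0.148

P(solar radio burst | ¬telemetry dropout, attitude-control fault, ground-station outage) ≈ 0.148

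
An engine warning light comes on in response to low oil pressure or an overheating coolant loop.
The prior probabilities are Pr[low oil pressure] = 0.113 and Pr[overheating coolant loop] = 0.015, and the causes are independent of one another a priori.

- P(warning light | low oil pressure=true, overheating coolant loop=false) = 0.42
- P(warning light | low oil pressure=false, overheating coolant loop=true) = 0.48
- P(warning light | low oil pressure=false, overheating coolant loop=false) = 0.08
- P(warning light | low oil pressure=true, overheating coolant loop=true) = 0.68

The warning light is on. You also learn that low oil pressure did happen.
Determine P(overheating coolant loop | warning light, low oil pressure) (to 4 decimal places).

P(warning light | low oil pressure) = 0.42*0.985 + 0.68*0.015 = 0.413700 + 0.010200 = 0.423900
Of this, 0.010200 comes from 0.68*0.015 (the overheating coolant loop=true cases).
So P(overheating coolant loop | warning light, low oil pressure) = 0.010200/0.423900 ≈ 0.0241.

P(overheating coolant loop | warning light, low oil pressure) ≈ 0.0241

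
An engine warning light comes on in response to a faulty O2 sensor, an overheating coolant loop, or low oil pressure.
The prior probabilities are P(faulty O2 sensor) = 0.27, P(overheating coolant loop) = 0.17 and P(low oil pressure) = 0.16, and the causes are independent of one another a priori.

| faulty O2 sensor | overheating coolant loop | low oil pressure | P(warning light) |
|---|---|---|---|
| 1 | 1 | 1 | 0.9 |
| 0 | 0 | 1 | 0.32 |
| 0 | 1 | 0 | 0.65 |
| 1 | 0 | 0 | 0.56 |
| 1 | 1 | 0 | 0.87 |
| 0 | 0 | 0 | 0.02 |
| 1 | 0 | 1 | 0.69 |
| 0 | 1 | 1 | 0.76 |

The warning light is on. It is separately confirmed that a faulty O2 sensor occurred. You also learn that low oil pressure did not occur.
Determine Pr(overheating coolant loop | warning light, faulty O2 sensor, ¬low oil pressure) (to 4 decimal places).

Pr(overheating coolant loop | warning light, faulty O2 sensor, ¬low oil pressure) ≈ 0.2414

Sum P(warning light|·) weighted by the priors over both values of overheating coolant loop:
  P(warning light | faulty O2 sensor, ¬low oil pressure) = 0.56·0.83 + 0.87·0.17
        = 0.464800 + 0.147900 = 0.612700
Keeping only the overheating coolant loop-present terms gives 0.147900, so
  P(overheating coolant loop | warning light, faulty O2 sensor, ¬low oil pressure) = 0.147900 / 0.612700 ≈ 0.2414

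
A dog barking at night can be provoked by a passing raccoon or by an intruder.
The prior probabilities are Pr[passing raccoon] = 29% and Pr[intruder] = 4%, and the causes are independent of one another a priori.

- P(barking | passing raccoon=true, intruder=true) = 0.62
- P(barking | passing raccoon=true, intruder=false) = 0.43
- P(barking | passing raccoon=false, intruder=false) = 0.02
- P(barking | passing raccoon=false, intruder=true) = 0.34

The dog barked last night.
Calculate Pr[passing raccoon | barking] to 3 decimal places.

Sum P(barking|·) weighted by the priors over the 4 (passing raccoon, intruder) configurations:
  P(barking) = 0.02·0.71·0.96 + 0.34·0.71·0.04 + 0.43·0.29·0.96 + 0.62·0.29·0.04
        = 0.013632 + 0.009656 + 0.119712 + 0.007192 = 0.150192
Configurations with passing raccoon contribute 0.126904, so
  P(passing raccoon | barking) = 0.126904 / 0.150192 ≈ 0.845

Pr[passing raccoon | barking] ≈ 0.845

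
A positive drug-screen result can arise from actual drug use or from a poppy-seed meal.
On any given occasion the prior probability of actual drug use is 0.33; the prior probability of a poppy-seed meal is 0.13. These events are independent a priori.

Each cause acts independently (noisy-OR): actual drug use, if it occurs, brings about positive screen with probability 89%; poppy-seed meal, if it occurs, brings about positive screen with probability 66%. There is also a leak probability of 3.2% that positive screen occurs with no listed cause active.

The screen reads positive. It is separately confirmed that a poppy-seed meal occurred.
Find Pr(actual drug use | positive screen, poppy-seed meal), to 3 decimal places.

Under noisy-OR, P(positive screen | causes) = 1 − (1−0.032)·∏(1−qᵢ) over the active causes.
By total probability over both values of actual drug use:
  P(positive screen | poppy-seed meal) = 0.67088*0.67 + 0.963797*0.33
        = 0.449490 + 0.318053 = 0.767543
Configurations with actual drug use contribute 0.318053, so
  P(actual drug use | positive screen, poppy-seed meal) = 0.318053 / 0.767543 ≈ 0.414

Pr(actual drug use | positive screen, poppy-seed meal) ≈ 0.414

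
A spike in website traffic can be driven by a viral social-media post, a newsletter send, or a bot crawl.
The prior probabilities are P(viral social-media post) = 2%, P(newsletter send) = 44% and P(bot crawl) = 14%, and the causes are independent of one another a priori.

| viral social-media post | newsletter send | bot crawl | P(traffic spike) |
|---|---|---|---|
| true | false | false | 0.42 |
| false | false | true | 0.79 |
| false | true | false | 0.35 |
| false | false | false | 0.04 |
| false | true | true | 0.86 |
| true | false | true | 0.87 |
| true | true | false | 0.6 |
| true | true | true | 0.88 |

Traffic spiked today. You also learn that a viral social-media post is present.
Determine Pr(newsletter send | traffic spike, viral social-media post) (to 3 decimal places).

P(traffic spike | viral social-media post) = 0.42·0.56·0.86 + 0.87·0.56·0.14 + 0.6·0.44·0.86 + 0.88·0.44·0.14 = 0.202272 + 0.068208 + 0.227040 + 0.054208 = 0.551728
Restricting to configurations with newsletter send present: 0.227040 + 0.054208 = 0.281248.
Hence the posterior is 0.281248/0.551728 ≈ 0.510.

Pr(newsletter send | traffic spike, viral social-media post) ≈ 0.510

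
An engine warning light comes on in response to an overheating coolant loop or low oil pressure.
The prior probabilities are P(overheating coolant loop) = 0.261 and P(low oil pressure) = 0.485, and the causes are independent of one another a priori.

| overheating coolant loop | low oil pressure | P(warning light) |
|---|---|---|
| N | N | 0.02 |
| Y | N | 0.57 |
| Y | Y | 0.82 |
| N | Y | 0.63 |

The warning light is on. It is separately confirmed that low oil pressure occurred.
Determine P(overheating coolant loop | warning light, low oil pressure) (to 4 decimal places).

P(overheating coolant loop | warning light, low oil pressure) ≈ 0.3149

Sum P(warning light|·) weighted by the priors over both values of overheating coolant loop:
  P(warning light | low oil pressure) = 0.63*0.739 + 0.82*0.261
        = 0.465570 + 0.214020 = 0.679590
Configurations with overheating coolant loop contribute 0.214020, so
  P(overheating coolant loop | warning light, low oil pressure) = 0.214020 / 0.679590 ≈ 0.3149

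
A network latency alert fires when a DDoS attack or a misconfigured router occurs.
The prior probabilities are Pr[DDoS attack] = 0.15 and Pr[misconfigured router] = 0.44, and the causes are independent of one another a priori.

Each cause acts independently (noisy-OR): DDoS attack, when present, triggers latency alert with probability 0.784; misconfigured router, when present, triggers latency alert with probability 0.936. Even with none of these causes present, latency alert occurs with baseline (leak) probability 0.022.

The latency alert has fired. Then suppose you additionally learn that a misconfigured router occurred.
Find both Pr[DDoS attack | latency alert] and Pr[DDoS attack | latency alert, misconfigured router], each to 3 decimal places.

Pr[DDoS attack | latency alert] ≈ 0.267; Pr[DDoS attack | latency alert, misconfigured router] ≈ 0.157

Under noisy-OR, P(latency alert | causes) = 1 − (1−0.022)·∏(1−qᵢ) over the active causes.
Numerator (weight on configurations with DDoS attack): 0.066255 + 0.065108 = 0.131363
Denominator P(latency alert): 0.022×0.85×0.56 + 0.937408×0.85×0.44 + 0.788752×0.15×0.56 + 0.98648×0.15×0.44 = 0.492426
P(DDoS attack | latency alert) = 0.131363/0.492426 ≈ 0.267

Now condition on the additional information:
P(latency alert | misconfigured router) = 0.937408×0.85 + 0.98648×0.15 = 0.796797 + 0.147972 = 0.944769
Of this, 0.147972 comes from 0.98648×0.15 (the DDoS attack=true cases).
So P(DDoS attack | latency alert, misconfigured router) = 0.147972/0.944769 ≈ 0.157.
This is intercausal reasoning (explaining away): once misconfigured router accounts for the latency alert, DDoS attack becomes less likely.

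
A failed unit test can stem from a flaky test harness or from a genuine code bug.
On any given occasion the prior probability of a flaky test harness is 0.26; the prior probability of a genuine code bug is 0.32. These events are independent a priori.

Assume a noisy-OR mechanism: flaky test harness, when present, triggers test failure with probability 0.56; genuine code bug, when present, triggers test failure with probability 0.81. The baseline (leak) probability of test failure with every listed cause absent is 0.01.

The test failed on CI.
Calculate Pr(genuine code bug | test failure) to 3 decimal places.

Pr(genuine code bug | test failure) ≈ 0.719

Under noisy-OR, P(test failure | causes) = 1 − (1−0.01)·∏(1−qᵢ) over the active causes.
P(test failure) = 0.01×0.74×0.68 + 0.8119×0.74×0.32 + 0.5644×0.26×0.68 + 0.917236×0.26×0.32 = 0.005032 + 0.192258 + 0.099786 + 0.076314 = 0.373390
Of this, 0.268572 comes from 0.192258 + 0.076314 (the genuine code bug=true cases).
So P(genuine code bug | test failure) = 0.268572/0.373390 ≈ 0.719.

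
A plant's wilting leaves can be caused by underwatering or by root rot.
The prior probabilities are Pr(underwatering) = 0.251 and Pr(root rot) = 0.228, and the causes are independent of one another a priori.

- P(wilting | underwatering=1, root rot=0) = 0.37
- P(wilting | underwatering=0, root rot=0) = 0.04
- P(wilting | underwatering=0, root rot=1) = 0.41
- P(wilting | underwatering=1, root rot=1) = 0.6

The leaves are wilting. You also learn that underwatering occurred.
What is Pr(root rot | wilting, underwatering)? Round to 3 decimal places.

Pr(root rot | wilting, underwatering) ≈ 0.324

Weight on root rot=true, given the evidence: 0.6·0.228 = 0.136800
Normalizer over all consistent configurations: 0.37·0.772 + 0.6·0.228 = 0.422440
Posterior = 0.136800 / 0.422440 ≈ 0.324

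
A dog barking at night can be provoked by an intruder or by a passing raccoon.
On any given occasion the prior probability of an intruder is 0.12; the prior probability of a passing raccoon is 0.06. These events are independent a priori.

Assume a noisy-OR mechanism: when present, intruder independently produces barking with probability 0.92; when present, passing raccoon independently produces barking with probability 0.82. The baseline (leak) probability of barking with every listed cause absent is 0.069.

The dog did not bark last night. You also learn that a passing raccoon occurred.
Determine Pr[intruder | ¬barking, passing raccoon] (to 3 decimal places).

Pr[intruder | ¬barking, passing raccoon] ≈ 0.011

Under noisy-OR, P(barking | causes) = 1 − (1−0.069)·∏(1−qᵢ) over the active causes.
Numerator (weight on configurations with intruder): 0.013406×0.12 = 0.001609
Normalizer over all consistent configurations: 0.16758×0.88 + 0.013406×0.12 = 0.149079
Posterior = 0.001609 / 0.149079 ≈ 0.011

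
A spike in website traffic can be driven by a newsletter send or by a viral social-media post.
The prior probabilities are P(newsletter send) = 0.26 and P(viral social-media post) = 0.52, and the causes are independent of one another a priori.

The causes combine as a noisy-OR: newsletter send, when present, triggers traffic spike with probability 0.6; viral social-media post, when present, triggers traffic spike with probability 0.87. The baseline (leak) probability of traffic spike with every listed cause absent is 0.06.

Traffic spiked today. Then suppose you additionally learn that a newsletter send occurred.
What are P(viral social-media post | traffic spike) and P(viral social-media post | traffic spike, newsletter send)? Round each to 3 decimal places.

Under noisy-OR, P(traffic spike | causes) = 1 − (1−0.06)·∏(1−qᵢ) over the active causes.
For the numerator, keep only viral social-media post=true terms: 0.337777 + 0.128591 = 0.466368
Denominator P(traffic spike): 0.06×0.74×0.48 + 0.8778×0.74×0.52 + 0.624×0.26×0.48 + 0.95112×0.26×0.52 = 0.565555
Posterior = 0.466368 / 0.565555 ≈ 0.825

Now condition on the additional information:
Numerator (weight on configurations with viral social-media post): 0.95112*0.52 = 0.494582
Denominator P(traffic spike | newsletter send): 0.624*0.48 + 0.95112*0.52 = 0.794102
P(viral social-media post | traffic spike, newsletter send) = 0.494582/0.794102 ≈ 0.623
Conditioning on newsletter send lowers the posterior on viral social-media post: the classic explaining-away effect in a common-effect structure.

P(viral social-media post | traffic spike) ≈ 0.825; P(viral social-media post | traffic spike, newsletter send) ≈ 0.623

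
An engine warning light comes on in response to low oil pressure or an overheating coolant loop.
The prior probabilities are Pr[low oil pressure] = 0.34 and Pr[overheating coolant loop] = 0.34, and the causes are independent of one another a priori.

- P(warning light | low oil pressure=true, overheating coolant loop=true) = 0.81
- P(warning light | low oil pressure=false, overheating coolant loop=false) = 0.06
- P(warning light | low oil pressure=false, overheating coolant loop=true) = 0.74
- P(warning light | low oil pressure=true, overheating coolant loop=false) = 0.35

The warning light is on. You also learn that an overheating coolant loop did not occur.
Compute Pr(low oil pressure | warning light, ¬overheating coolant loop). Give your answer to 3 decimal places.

For the numerator, keep only low oil pressure=true terms: 0.35×0.34 = 0.119000
The normalizing constant is 0.06×0.66 + 0.35×0.34 = 0.158600
Posterior = 0.119000 / 0.158600 ≈ 0.750

Pr(low oil pressure | warning light, ¬overheating coolant loop) ≈ 0.750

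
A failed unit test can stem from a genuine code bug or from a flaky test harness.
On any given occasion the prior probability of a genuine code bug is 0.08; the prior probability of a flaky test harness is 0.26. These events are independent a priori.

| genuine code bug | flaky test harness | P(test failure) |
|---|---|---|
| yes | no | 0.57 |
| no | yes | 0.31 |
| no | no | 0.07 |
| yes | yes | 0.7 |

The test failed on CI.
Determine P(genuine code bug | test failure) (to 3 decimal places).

P(genuine code bug | test failure) ≈ 0.284

Weight on genuine code bug=true, given the evidence: 0.033744 + 0.014560 = 0.048304
Denominator P(test failure): 0.07×0.92×0.74 + 0.31×0.92×0.26 + 0.57×0.08×0.74 + 0.7×0.08×0.26 = 0.170112
Posterior = 0.048304 / 0.170112 ≈ 0.284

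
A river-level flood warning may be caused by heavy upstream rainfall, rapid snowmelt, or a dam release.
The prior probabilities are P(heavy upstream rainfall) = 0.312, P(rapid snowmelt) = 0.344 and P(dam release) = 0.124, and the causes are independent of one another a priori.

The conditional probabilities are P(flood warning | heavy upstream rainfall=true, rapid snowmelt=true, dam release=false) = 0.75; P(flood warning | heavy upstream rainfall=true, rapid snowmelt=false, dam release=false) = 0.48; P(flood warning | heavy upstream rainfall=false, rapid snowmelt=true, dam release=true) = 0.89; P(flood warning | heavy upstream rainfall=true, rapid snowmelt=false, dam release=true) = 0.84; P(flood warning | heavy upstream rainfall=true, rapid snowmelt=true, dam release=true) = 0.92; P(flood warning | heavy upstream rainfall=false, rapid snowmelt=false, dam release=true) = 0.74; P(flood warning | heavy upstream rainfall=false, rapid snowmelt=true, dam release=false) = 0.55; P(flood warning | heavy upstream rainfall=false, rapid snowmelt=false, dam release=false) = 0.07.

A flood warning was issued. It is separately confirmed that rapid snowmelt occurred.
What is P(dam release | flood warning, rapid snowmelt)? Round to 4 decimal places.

P(dam release | flood warning, rapid snowmelt) ≈ 0.1721

Enumerate the 4 (heavy upstream rainfall, dam release) configurations and weight by the priors:
  P(flood warning | rapid snowmelt) = 0.55·0.688·0.876 + 0.89·0.688·0.124 + 0.75·0.312·0.876 + 0.92·0.312·0.124
        = 0.331478 + 0.075928 + 0.204984 + 0.035593 = 0.647983
The terms with dam release present sum to 0.111521, so
  P(dam release | flood warning, rapid snowmelt) = 0.111521 / 0.647983 ≈ 0.1721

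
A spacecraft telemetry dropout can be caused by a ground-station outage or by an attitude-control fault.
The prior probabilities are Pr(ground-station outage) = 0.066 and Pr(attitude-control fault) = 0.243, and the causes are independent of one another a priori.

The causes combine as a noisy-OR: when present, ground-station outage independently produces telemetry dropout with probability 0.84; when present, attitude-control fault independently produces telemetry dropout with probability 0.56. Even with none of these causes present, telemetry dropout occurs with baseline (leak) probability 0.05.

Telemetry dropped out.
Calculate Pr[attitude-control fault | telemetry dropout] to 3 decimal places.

Under noisy-OR, P(telemetry dropout | causes) = 1 − (1−0.05)·∏(1−qᵢ) over the active causes.
Weight on attitude-control fault=true, given the evidence: 0.132092 + 0.014965 = 0.147057
The normalizing constant is 0.05·0.934·0.757 + 0.582·0.934·0.243 + 0.848·0.066·0.757 + 0.93312·0.066·0.243 = 0.224777
Posterior = 0.147057 / 0.224777 ≈ 0.654

Pr[attitude-control fault | telemetry dropout] ≈ 0.654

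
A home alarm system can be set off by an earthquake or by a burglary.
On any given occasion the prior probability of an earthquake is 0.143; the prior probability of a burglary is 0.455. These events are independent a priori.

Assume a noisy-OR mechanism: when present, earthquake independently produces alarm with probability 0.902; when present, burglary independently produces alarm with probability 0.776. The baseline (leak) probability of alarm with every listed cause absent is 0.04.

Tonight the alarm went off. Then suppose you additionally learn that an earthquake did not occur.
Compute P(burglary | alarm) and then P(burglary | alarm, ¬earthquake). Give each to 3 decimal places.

Under noisy-OR, P(alarm | causes) = 1 − (1−0.04)·∏(1−qᵢ) over the active causes.
Sum P(alarm|·) weighted by the priors over the 4 (earthquake, burglary) configurations:
  P(alarm) = 0.04·0.857·0.545 + 0.78496·0.857·0.455 + 0.90592·0.143·0.545 + 0.978926·0.143·0.455
        = 0.018683 + 0.306083 + 0.070603 + 0.063694 = 0.459063
Keeping only the burglary-present terms gives 0.369777, so
  P(burglary | alarm) = 0.369777 / 0.459063 ≈ 0.806

With the extra evidence:
Sum P(alarm|·) weighted by the priors over both values of burglary:
  P(alarm | ¬earthquake) = 0.04×0.545 + 0.78496×0.455
        = 0.021800 + 0.357157 = 0.378957
Keeping only the burglary-present terms gives 0.357157, so
  P(burglary | alarm, ¬earthquake) = 0.357157 / 0.378957 ≈ 0.942
Ruling out earthquake raises the posterior on burglary — the flip side of explaining away.

P(burglary | alarm) ≈ 0.806; P(burglary | alarm, ¬earthquake) ≈ 0.942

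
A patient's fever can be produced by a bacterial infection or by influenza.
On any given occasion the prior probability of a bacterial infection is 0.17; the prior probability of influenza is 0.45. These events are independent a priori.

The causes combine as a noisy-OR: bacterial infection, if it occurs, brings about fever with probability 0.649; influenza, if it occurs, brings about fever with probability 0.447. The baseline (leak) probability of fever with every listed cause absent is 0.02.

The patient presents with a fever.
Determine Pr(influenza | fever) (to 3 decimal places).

Pr(influenza | fever) ≈ 0.768

Under noisy-OR, P(fever | causes) = 1 − (1−0.02)·∏(1−qᵢ) over the active causes.
Enumerate the 4 (bacterial infection, influenza) configurations and weight by the priors:
  P(fever) = 0.02·0.83·0.55 + 0.45806·0.83·0.45 + 0.65602·0.17·0.55 + 0.809779·0.17·0.45
        = 0.009130 + 0.171085 + 0.061338 + 0.061948 = 0.303501
Keeping only the influenza-present terms gives 0.233033, so
  P(influenza | fever) = 0.233033 / 0.303501 ≈ 0.768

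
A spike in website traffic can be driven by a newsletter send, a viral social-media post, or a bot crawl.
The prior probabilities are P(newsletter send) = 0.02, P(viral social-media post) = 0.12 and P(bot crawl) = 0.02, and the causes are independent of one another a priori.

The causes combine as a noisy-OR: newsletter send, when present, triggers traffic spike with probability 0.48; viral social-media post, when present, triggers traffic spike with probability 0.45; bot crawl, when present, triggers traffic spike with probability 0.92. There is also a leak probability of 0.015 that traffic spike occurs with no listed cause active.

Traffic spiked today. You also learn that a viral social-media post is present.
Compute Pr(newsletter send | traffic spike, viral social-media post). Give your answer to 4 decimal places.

Pr(newsletter send | traffic spike, viral social-media post) ≈ 0.0306

Under noisy-OR, P(traffic spike | causes) = 1 − (1−0.015)·∏(1−qᵢ) over the active causes.
P(traffic spike | viral social-media post) = 0.45825*0.98*0.98 + 0.95666*0.98*0.02 + 0.71829*0.02*0.98 + 0.977463*0.02*0.02 = 0.440103 + 0.018751 + 0.014078 + 0.000391 = 0.473323
Of this, 0.014469 comes from 0.014078 + 0.000391 (the newsletter send=true cases).
P(newsletter send | traffic spike, viral social-media post) = 0.014469 / 0.473323 ≈ 0.0306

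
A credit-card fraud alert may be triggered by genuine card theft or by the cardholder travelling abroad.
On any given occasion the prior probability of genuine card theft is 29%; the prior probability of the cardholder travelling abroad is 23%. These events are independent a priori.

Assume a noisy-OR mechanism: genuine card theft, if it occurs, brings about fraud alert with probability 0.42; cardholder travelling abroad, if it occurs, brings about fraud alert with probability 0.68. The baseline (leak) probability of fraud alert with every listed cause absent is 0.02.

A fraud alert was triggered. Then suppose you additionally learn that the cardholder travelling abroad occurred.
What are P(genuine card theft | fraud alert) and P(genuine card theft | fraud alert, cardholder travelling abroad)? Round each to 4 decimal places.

Under noisy-OR, P(fraud alert | causes) = 1 − (1−0.02)·∏(1−qᵢ) over the active causes.
Numerator (weight on configurations with genuine card theft): 0.096376 + 0.054568 = 0.150944
Normalizer over all consistent configurations: 0.02×0.71×0.77 + 0.6864×0.71×0.23 + 0.4316×0.29×0.77 + 0.818112×0.29×0.23 = 0.273967
P(genuine card theft | fraud alert) = 0.150944/0.273967 ≈ 0.5510

Now also conditioning on cardholder travelling abroad=true:
Numerator (weight on configurations with genuine card theft): 0.818112*0.29 = 0.237252
The normalizing constant is 0.6864*0.71 + 0.818112*0.29 = 0.724596
Posterior = 0.237252 / 0.724596 ≈ 0.3274
The drop from 0.5510 to 0.3274 is the explaining-away (discounting) effect.

P(genuine card theft | fraud alert) ≈ 0.5510; P(genuine card theft | fraud alert, cardholder travelling abroad) ≈ 0.3274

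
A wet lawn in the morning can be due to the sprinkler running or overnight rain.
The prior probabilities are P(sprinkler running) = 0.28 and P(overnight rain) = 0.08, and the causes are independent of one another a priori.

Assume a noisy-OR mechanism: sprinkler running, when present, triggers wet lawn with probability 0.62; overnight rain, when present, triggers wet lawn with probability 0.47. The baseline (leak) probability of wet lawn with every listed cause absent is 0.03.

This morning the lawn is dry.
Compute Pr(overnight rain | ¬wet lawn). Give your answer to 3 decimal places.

Under noisy-OR, P(wet lawn | causes) = 1 − (1−0.03)·∏(1−qᵢ) over the active causes.
Sum P(¬wet lawn|·) weighted by the priors over the 4 (sprinkler running, overnight rain) configurations:
  P(¬wet lawn) = 0.97*0.72*0.92 + 0.5141*0.72*0.08 + 0.3686*0.28*0.92 + 0.195358*0.28*0.08
        = 0.642528 + 0.029612 + 0.094951 + 0.004376 = 0.771467
Configurations with overnight rain contribute 0.033988, so
  P(overnight rain | ¬wet lawn) = 0.033988 / 0.771467 ≈ 0.044

Pr(overnight rain | ¬wet lawn) ≈ 0.044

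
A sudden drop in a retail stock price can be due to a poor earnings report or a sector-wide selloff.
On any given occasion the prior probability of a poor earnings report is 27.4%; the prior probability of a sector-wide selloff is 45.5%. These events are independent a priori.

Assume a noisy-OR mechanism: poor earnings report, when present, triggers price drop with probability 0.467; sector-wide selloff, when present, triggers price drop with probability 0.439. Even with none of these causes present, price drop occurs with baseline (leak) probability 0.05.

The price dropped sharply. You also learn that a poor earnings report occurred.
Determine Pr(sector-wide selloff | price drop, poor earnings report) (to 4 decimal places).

Pr(sector-wide selloff | price drop, poor earnings report) ≈ 0.5477

Under noisy-OR, P(price drop | causes) = 1 − (1−0.05)·∏(1−qᵢ) over the active causes.
For the numerator, keep only sector-wide selloff=true terms: 0.715938*0.455 = 0.325752
The normalizing constant is 0.49365*0.545 + 0.715938*0.455 = 0.594791
Posterior = 0.325752 / 0.594791 ≈ 0.5477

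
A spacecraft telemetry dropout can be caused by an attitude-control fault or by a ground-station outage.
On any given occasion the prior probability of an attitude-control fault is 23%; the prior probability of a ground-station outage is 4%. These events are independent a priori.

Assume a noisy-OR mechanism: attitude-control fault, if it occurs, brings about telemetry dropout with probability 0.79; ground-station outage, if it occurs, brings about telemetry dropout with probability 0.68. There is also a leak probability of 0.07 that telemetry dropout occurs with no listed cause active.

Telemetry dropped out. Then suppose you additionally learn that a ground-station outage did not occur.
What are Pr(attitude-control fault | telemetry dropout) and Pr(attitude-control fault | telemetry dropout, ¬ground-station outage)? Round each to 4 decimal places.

Under noisy-OR, P(telemetry dropout | causes) = 1 − (1−0.07)·∏(1−qᵢ) over the active causes.
By total probability over the 4 (attitude-control fault, ground-station outage) configurations:
  P(telemetry dropout) = 0.07×0.77×0.96 + 0.7024×0.77×0.04 + 0.8047×0.23×0.96 + 0.937504×0.23×0.04
        = 0.051744 + 0.021634 + 0.177678 + 0.008625 = 0.259681
The terms with attitude-control fault present sum to 0.186303, so
  P(attitude-control fault | telemetry dropout) = 0.186303 / 0.259681 ≈ 0.7174

With the extra evidence:
By total probability over both values of attitude-control fault:
  P(telemetry dropout | ¬ground-station outage) = 0.07*0.77 + 0.8047*0.23
        = 0.053900 + 0.185081 = 0.238981
Keeping only the attitude-control fault-present terms gives 0.185081, so
  P(attitude-control fault | telemetry dropout, ¬ground-station outage) = 0.185081 / 0.238981 ≈ 0.7745
With ground-station outage excluded, attitude-control fault must carry more of the explanatory weight for the telemetry dropout.

Pr(attitude-control fault | telemetry dropout) ≈ 0.7174; Pr(attitude-control fault | telemetry dropout, ¬ground-station outage) ≈ 0.7745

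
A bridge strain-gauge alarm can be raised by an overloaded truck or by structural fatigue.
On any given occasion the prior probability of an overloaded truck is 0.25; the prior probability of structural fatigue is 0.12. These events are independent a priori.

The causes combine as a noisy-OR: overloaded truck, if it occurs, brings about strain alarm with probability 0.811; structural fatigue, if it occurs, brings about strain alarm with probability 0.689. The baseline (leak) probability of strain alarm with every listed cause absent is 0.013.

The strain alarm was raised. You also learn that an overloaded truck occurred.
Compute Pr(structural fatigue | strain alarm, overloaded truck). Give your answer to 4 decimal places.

Under noisy-OR, P(strain alarm | causes) = 1 − (1−0.013)·∏(1−qᵢ) over the active causes.
P(strain alarm | overloaded truck) = 0.813457·0.88 + 0.941985·0.12 = 0.715842 + 0.113038 = 0.828880
Restricting to configurations with structural fatigue present: 0.941985·0.12 = 0.113038.
P(structural fatigue | strain alarm, overloaded truck) = 0.113038 / 0.828880 ≈ 0.1364

Pr(structural fatigue | strain alarm, overloaded truck) ≈ 0.1364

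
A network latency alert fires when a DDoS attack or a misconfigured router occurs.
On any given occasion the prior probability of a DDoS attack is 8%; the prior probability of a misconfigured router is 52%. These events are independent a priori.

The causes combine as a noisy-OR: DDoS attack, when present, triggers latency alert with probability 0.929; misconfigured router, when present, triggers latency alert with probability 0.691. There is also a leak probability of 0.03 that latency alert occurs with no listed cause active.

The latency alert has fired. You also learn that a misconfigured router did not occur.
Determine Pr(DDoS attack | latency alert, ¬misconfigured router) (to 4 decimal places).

Pr(DDoS attack | latency alert, ¬misconfigured router) ≈ 0.7297

Under noisy-OR, P(latency alert | causes) = 1 − (1−0.03)·∏(1−qᵢ) over the active causes.
P(latency alert | ¬misconfigured router) = 0.03×0.92 + 0.93113×0.08 = 0.027600 + 0.074490 = 0.102090
Of this, 0.074490 comes from 0.93113×0.08 (the DDoS attack=true cases).
Hence the posterior is 0.074490/0.102090 ≈ 0.7297.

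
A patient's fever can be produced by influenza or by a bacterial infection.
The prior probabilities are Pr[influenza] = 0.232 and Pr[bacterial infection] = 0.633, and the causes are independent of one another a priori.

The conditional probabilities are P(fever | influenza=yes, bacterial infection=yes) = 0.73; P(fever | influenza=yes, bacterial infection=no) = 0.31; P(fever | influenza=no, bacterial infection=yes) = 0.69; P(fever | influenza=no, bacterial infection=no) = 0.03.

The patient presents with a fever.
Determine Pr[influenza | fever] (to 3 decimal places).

P(fever) = 0.03*0.768*0.367 + 0.69*0.768*0.633 + 0.31*0.232*0.367 + 0.73*0.232*0.633 = 0.008456 + 0.335439 + 0.026395 + 0.107205 = 0.477495
Of this, 0.133600 comes from 0.026395 + 0.107205 (the influenza=true cases).
P(influenza | fever) = 0.133600 / 0.477495 ≈ 0.280

Pr[influenza | fever] ≈ 0.280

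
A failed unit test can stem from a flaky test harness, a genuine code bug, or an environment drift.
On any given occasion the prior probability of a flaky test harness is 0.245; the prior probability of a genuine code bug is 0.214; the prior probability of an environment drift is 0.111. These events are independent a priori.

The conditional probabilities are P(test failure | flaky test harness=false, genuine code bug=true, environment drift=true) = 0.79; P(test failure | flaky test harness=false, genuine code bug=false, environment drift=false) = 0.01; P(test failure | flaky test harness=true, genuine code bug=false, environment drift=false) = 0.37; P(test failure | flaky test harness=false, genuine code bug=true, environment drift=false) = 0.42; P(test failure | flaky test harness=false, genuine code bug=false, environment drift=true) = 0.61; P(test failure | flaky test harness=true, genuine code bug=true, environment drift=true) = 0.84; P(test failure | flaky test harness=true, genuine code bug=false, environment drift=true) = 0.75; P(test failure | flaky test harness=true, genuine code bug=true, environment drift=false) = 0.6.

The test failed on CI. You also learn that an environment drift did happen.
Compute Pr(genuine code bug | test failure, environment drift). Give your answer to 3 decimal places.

Pr(genuine code bug | test failure, environment drift) ≈ 0.253

P(test failure | environment drift) = 0.61*0.755*0.786 + 0.79*0.755*0.214 + 0.75*0.245*0.786 + 0.84*0.245*0.214 = 0.361992 + 0.127640 + 0.144428 + 0.044041 = 0.678101
Restricting to configurations with genuine code bug present: 0.127640 + 0.044041 = 0.171681.
So P(genuine code bug | test failure, environment drift) = 0.171681/0.678101 ≈ 0.253.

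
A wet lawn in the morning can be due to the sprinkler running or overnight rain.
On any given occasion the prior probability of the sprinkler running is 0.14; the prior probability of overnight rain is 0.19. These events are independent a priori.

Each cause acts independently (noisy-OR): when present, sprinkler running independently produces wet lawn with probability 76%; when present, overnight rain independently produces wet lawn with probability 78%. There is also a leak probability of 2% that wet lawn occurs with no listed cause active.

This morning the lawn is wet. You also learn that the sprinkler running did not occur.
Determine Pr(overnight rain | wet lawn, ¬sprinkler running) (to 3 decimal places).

Pr(overnight rain | wet lawn, ¬sprinkler running) ≈ 0.902

Under noisy-OR, P(wet lawn | causes) = 1 − (1−0.02)·∏(1−qᵢ) over the active causes.
Weight on overnight rain=true, given the evidence: 0.7844·0.19 = 0.149036
Normalizer over all consistent configurations: 0.02·0.81 + 0.7844·0.19 = 0.165236
Posterior = 0.149036 / 0.165236 ≈ 0.902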